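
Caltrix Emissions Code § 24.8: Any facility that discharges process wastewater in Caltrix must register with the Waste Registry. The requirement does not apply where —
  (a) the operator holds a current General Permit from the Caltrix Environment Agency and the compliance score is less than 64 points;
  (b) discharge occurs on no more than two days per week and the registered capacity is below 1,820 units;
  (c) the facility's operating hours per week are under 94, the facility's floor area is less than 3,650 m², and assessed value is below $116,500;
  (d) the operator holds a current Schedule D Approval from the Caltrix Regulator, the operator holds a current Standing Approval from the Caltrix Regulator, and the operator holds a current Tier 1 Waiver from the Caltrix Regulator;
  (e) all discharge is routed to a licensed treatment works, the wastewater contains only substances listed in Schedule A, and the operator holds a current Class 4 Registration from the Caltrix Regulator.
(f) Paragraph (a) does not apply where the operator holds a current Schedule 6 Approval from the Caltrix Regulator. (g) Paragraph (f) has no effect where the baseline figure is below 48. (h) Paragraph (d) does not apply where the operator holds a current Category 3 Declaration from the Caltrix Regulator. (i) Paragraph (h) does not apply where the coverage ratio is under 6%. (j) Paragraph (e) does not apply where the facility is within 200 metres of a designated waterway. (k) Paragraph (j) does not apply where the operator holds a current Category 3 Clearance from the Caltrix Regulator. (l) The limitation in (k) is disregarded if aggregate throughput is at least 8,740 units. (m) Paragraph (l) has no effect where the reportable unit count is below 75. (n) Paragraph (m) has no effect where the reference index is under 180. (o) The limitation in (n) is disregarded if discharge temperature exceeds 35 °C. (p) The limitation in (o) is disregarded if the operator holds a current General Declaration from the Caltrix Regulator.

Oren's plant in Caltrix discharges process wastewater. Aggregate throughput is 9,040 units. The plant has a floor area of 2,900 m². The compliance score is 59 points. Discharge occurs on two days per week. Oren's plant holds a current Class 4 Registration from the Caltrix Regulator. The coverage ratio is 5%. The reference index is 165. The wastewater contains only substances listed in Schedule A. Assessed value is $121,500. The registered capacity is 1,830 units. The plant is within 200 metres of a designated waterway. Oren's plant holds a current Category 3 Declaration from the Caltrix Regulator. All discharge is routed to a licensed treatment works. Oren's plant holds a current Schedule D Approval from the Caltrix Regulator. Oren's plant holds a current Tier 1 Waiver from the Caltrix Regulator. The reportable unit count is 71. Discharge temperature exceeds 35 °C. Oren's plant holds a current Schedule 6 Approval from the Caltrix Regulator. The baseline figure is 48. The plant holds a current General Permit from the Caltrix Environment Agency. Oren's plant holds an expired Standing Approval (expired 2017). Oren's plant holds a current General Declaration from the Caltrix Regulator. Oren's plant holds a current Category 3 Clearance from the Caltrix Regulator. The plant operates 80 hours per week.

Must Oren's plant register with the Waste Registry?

Exception (a) is satisfied on its face — a current General Permit is held; the compliance score is 59 points, less than the 64 points limit. But: (f) operates against (a): a current Schedule 6 Approval is held. (g) is not engaged (the baseline figure is 48, not below 48), so (f) stands. Exception (a) does not apply.
Exception (b) requires that the registered capacity is below 1,820 units; but the registered capacity is 1,830 units, not below 1,820 units, so (b) is unavailable.
Exception (c) requires that assessed value is below $116,500; but assessed value is $121,500, not below $116,500, so (c) is unavailable.
Exception (d) does not apply: no current Standing Approval is held.
Exception (e): discharge is routed to a licensed treatment works; the wastewater is Schedule-A-only; a current Class 4 Registration is held — every condition holds. Turning to paragraphs (j)–(p): (j) operates against (e): the plant is within 200 m of a designated waterway. (k) would limit (j) — a current Category 3 Clearance is held — but (l) sets (k) aside: (l) is triggered — aggregate throughput is 9,040 units, meeting the 8,740 units threshold. (m) would limit (l) — the reportable unit count is 71, below the 75 limit — but (n) sets (m) aside: (n) operates — the reference index is 165, under the 180 limit. (o) would limit (n) — discharge temperature exceeds 35 °C — but (p) sets (o) aside: (p) operates against (o): a current General Declaration is held. (e) is therefore removed.
No exception is made out. Oren's plant falls within the general rule.

Yes — Oren's plant must register with the Waste Registry.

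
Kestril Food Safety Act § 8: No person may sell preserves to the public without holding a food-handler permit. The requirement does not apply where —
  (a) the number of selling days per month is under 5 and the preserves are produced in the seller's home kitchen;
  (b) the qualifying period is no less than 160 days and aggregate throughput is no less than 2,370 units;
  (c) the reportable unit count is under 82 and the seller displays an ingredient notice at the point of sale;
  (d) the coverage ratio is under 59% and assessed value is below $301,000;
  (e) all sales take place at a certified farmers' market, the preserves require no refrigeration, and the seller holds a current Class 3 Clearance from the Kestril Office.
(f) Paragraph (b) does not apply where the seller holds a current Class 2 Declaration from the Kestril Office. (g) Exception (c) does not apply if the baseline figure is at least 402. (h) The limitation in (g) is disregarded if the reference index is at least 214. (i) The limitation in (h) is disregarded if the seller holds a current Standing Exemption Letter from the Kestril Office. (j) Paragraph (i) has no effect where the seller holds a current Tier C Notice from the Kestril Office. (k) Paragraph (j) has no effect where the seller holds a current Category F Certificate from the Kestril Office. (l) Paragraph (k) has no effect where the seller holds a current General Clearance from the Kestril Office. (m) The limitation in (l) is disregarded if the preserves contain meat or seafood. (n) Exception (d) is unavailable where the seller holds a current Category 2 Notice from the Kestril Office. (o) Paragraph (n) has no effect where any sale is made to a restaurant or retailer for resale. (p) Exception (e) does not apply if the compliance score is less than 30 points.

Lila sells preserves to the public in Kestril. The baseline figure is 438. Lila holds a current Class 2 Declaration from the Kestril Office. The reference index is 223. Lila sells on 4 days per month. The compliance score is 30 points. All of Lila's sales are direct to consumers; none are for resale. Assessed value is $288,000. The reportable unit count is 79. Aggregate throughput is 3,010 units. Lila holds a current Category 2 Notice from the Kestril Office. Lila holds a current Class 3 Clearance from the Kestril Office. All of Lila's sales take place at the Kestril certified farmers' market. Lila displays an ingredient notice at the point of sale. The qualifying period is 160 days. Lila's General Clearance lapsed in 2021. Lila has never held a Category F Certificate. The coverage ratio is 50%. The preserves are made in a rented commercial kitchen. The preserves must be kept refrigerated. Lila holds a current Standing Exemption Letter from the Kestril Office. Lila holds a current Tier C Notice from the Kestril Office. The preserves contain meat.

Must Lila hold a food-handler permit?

No — exception (c) applies; Lila is not required to hold a food-handler permit.

Exception (a) does not apply: the preserves are made in a commercial kitchen, not a home kitchen.
Exception (b): the qualifying period is 160 days, meeting the 160 days threshold; aggregate throughput is 3,010 units, meeting the 2,370 units threshold — every condition holds. But applying paragraph (f): (f) is engaged — a current Class 2 Declaration is held. So (b) is unavailable.
Exception (c): the reportable unit count is 79, under the 82 limit; an ingredient notice is displayed — every condition holds. Applying paragraphs (g)–(m): (g) would limit (c) — the baseline figure is 438, meeting the 402 threshold — but (h) sets (g) aside: (h) operates against (g): the reference index is 223, meeting the 214 threshold. (i) would limit (h) — a current Standing Exemption Letter is held — but (j) sets (i) aside: (j) applies — a current Tier C Notice is held. (k) does not operate here (there is no Category F Certificate in force), so (j) stands. So (c) applies.
Exception (d): the coverage ratio is 50%, under the 59% limit; assessed value is $288,000, below the $301,000 limit — every condition holds. Turning to paragraphs (n)–(o): (n) operates against (d): a current Category 2 Notice is held. (o), which would lift (n), is not triggered — no sales are for resale. (d) is therefore removed.
Exception (e) fails — the preserves require refrigeration.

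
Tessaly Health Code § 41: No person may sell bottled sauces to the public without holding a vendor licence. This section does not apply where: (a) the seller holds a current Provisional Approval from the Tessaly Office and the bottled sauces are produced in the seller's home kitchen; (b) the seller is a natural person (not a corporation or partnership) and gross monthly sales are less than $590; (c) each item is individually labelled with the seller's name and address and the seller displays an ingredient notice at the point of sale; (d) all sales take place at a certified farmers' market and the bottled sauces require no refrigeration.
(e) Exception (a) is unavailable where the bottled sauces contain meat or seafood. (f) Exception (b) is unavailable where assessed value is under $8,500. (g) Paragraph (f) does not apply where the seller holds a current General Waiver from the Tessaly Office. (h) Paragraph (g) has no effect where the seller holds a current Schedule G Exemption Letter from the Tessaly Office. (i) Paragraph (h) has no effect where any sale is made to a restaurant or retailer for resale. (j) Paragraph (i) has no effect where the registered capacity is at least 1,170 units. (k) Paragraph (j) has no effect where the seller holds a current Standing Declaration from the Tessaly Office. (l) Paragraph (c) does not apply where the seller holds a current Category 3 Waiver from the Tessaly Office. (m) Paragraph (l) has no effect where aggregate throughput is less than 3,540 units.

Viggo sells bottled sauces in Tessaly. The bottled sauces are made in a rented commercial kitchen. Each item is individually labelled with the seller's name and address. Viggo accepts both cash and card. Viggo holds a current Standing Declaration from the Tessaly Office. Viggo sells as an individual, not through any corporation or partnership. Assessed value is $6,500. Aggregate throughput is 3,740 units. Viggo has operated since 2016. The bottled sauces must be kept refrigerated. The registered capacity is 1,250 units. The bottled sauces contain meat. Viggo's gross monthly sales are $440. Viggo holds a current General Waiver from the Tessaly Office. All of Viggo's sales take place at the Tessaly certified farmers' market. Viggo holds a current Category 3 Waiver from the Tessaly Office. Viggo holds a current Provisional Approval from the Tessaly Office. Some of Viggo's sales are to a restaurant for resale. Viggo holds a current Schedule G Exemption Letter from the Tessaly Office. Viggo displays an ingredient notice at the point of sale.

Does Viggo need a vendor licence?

Exception (a) does not apply: the bottled sauces are made in a commercial kitchen, not a home kitchen.
Exception (b)'s conditions are all satisfied: the seller is a natural person; gross monthly sales are $440, less than the $590 limit. Considering the limiting provisions: (f) would limit (b) — assessed value is $6,500, under the $8,500 limit — but (g) sets (f) aside: (g) operates against (f): a current General Waiver is held. (h) is triggered (a current Schedule G Exemption Letter is held), but is itself disapplied by (i): (i) operates against (h): some sales are to a restaurant for resale. (j) would limit (i) — the registered capacity is 1,250 units, meeting the 1,170 units threshold — but (k) sets (j) aside: (k) is triggered — a current Standing Declaration is held. So (b) applies.
Exception (c): items are individually labelled; an ingredient notice is displayed — every condition holds. Turning to paragraphs (l)–(m): (l) operates against (c): a current Category 3 Waiver is held. (m) is inapplicable (aggregate throughput is 3,740 units, not less than 3,540 units), so (l) stands. So (c) is unavailable.
Exception (d) fails — the bottled sauces require refrigeration.

No — exception (b) applies; Viggo is not required to hold a vendor licence.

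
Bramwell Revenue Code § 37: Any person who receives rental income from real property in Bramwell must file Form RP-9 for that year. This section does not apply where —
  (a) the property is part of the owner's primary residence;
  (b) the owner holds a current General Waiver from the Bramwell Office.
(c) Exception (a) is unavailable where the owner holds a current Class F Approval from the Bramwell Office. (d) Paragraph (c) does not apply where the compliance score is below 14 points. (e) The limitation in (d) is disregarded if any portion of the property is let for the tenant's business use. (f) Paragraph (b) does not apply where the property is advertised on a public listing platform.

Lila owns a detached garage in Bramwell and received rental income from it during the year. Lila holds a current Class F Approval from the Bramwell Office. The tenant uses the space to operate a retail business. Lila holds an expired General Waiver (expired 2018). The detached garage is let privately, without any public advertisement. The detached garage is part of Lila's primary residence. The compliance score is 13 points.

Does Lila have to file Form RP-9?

Yes — Lila must file Form RP-9.

Exception (a) is satisfied on its face — the detached garage is part of the primary residence. Turning to paragraphs (c)–(e): (c) operates against (a): a current Class F Approval is held. (d) is triggered (the compliance score is 13 points, below the 14 points limit), but is set aside by (e): (e) is engaged — the space is let for business use. So (a) is unavailable.
Exception (b) does not apply: there is no General Waiver in force.
No exception is made out. Lila falls within the general rule.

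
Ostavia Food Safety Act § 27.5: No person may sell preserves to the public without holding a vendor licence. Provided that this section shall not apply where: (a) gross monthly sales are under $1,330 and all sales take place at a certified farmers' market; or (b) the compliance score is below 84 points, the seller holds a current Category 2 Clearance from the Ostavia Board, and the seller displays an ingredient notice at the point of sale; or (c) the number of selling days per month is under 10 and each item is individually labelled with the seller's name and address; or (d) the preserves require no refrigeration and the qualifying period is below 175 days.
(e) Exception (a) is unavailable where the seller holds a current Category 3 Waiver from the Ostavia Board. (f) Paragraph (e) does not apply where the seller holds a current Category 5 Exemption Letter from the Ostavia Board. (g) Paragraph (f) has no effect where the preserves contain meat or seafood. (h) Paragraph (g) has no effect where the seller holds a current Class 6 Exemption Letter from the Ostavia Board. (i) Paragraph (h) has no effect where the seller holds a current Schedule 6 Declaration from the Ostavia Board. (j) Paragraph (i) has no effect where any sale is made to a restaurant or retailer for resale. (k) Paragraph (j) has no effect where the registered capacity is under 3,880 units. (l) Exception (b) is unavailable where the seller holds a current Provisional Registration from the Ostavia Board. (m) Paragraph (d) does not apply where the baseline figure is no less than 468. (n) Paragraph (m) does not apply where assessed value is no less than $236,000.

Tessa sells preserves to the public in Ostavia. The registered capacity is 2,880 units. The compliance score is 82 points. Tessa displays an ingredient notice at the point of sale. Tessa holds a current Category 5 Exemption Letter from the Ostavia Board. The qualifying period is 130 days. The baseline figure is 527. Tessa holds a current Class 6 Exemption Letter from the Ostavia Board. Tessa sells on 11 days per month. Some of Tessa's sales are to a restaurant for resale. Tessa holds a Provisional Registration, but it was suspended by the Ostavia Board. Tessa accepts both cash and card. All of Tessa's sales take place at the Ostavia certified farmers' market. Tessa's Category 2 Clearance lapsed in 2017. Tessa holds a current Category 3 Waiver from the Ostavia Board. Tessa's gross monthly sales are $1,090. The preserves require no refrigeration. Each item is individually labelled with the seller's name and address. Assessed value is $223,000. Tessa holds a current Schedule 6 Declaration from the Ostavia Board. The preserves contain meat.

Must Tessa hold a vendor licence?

Exception (a)'s conditions are all satisfied: gross monthly sales are $1,090, under the $1,330 limit; all sales are at a certified farmers' market. But applying paragraphs (e)–(k): (e) is triggered — a current Category 3 Waiver is held. (f) is triggered (a current Category 5 Exemption Letter is held), but is set aside by (g): (g) operates — the preserves contain meat. (h) would limit (g) — a current Class 6 Exemption Letter is held — but (i) sets (h) aside: (i) operates against (h): a current Schedule 6 Declaration is held. (j) is engaged (some sales are to a restaurant for resale), but is overridden by (k): (k) is triggered — the registered capacity is 2,880 units, under the 3,880 units limit. (a) is therefore removed.
Exception (b) does not apply: the Category 2 Clearance is not current.
Exception (c) fails — the number of selling days per month is 11, not under 10.
Exception (d): the preserves are shelf-stable; the qualifying period is 130 days, below the 175 days limit — every condition holds. However, paragraphs (m)–(n) must be considered: (m) operates against (d): the baseline figure is 527, meeting the 468 threshold. (n) is not engaged (assessed value is $223,000, short of $236,000), so (m) stands. Exception (d) does not apply.
Every exception is unavailable, so the rule governs.

Yes — Tessa must hold a vendor licence.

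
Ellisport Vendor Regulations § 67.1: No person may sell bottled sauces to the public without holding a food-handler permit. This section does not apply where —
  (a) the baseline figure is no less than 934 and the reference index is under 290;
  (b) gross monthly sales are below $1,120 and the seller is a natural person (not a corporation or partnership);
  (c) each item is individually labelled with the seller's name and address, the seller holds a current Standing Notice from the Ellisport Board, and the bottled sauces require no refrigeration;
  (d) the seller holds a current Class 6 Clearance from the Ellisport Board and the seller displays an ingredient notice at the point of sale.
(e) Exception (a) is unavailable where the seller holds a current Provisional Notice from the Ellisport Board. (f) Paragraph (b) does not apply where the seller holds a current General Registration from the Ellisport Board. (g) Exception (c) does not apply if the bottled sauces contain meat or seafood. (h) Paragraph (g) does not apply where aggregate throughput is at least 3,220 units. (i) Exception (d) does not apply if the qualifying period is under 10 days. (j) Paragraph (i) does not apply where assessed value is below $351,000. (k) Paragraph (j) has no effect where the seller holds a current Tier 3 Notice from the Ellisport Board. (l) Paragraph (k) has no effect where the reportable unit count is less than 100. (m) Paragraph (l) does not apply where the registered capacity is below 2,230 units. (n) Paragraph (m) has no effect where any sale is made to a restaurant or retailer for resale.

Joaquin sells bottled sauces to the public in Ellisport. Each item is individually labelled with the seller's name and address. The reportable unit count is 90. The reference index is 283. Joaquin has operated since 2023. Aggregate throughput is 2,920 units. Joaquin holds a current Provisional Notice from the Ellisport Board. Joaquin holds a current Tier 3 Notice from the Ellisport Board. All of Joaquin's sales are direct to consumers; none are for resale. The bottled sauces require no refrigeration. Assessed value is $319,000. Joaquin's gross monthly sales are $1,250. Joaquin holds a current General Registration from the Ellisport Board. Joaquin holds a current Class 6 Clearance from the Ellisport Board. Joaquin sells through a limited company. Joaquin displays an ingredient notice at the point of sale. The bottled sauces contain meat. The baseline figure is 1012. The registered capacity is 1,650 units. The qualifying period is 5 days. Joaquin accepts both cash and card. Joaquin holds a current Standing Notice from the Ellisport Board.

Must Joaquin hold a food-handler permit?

Yes — Joaquin must hold a food-handler permit.

All of (a)'s requirements are met (the baseline figure is 1,012, meeting the 934 threshold; the reference index is 283, under the 290 limit). But applying paragraph (e): (e) operates — a current Provisional Notice is held. Exception (a) does not apply.
Exception (b) fails — gross monthly sales are $1,250, not below $1,120.
Exception (c)'s conditions are all satisfied: items are individually labelled; a current Standing Notice is held; the bottled sauces are shelf-stable. However, paragraphs (g)–(h) must be considered: (g) applies — the bottled sauces contain meat. (h) is not triggered (aggregate throughput is 2,920 units, short of 3,220 units), so (g) stands. So (c) is unavailable.
Exception (d)'s conditions are all satisfied: a current Class 6 Clearance is held; an ingredient notice is displayed. But: (i) operates — the qualifying period is 5 days, under the 10 days limit. (j) would limit (i) — assessed value is $319,000, below the $351,000 limit — but (k) sets (j) aside: (k) operates against (j): a current Tier 3 Notice is held. (l) applies (the reportable unit count is 90, less than the 100 limit), but is overridden by (m): (m) is triggered — the registered capacity is 1,650 units, below the 2,230 units limit. (n), which would lift (m), is not engaged — no sales are for resale. Exception (d) does not apply.
No exception displaces § 67.1.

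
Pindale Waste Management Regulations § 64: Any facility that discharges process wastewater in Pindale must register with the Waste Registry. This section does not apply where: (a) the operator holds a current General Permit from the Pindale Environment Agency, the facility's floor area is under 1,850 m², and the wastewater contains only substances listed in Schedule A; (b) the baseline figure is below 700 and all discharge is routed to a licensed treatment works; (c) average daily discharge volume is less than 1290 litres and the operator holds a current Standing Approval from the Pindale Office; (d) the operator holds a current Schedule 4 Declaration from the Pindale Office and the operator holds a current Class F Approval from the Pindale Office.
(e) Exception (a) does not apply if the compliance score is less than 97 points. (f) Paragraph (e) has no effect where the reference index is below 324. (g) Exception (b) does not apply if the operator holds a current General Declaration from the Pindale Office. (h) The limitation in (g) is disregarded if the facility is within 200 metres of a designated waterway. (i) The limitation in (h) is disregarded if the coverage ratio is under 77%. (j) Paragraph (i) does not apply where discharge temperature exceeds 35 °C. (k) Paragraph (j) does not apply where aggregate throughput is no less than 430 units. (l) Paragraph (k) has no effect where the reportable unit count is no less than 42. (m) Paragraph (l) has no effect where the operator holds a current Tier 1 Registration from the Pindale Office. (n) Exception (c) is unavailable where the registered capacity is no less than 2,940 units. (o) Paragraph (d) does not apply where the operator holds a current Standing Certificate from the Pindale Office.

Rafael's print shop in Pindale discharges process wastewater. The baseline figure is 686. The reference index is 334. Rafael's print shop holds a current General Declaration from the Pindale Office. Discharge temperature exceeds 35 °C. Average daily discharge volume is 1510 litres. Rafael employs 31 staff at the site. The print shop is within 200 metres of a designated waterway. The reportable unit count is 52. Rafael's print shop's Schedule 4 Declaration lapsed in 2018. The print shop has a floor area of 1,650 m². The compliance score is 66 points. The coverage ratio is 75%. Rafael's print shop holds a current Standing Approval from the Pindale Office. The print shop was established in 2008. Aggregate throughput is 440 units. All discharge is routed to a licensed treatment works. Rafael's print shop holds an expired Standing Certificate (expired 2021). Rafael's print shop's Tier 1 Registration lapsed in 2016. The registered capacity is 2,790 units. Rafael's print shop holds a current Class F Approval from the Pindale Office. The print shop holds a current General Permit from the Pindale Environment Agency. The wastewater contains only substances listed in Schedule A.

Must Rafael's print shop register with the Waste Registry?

No — exception (b) applies; Rafael's print shop is not required to register with the Waste Registry.

Exception (a) is satisfied on its face — a current General Permit is held; the facility's floor area is 1,650 m², under the 1,850 m² limit; the wastewater is Schedule-A-only. However, paragraphs (e)–(f) must be considered: (e) operates against (a): the compliance score is 66 points, less than the 97 points limit. (f), which would lift (e), is not triggered — the reference index is 334, not below 324. Exception (a) does not apply.
Exception (b)'s conditions are all satisfied: the baseline figure is 686, below the 700 limit; discharge is routed to a licensed treatment works. As to paragraphs (g)–(m): (g) is triggered (a current General Declaration is held), but is itself disapplied by (h): (h) operates against (g): the print shop is within 200 m of a designated waterway. (i) is engaged (the coverage ratio is 75%, under the 77% limit), but is overridden by (j): (j) operates against (i): discharge temperature exceeds 35 °C. (k) applies (aggregate throughput is 440 units, meeting the 430 units threshold), but is itself disapplied by (l): (l) is engaged — the reportable unit count is 52, meeting the 42 threshold. (m), which would lift (l), is not triggered — there is no Tier 1 Registration in force. Exception (b) stands.
Exception (c) fails — average daily discharge volume is 1510 litres, not less than 1290 litres.
Exception (d) fails — there is no Schedule 4 Declaration in force.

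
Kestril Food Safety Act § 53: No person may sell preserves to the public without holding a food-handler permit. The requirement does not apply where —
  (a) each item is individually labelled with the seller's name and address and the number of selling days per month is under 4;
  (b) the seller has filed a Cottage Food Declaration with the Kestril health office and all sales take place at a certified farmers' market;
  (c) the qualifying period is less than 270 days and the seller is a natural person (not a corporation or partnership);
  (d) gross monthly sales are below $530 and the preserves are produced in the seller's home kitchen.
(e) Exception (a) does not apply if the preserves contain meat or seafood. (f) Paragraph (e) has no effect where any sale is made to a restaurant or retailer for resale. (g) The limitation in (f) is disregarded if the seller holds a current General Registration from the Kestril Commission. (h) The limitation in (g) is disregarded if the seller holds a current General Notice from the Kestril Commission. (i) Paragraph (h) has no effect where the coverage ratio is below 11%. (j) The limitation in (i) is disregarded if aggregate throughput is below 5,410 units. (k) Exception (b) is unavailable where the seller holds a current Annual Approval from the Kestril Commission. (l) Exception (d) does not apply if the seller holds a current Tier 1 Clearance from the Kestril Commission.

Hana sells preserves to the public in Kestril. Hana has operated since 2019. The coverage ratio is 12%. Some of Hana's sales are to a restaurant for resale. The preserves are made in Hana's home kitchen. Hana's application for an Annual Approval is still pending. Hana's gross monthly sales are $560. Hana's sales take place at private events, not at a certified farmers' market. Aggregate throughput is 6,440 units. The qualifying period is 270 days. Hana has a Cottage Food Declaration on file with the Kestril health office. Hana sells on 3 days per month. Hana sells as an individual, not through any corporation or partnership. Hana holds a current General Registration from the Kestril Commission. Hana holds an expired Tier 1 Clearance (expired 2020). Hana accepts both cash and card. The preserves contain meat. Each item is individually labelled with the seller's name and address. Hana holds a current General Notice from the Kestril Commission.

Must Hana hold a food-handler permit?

No — exception (a) applies; Hana is not required to hold a food-handler permit.

All of (a)'s requirements are met (items are individually labelled; the number of selling days per month is 3, under the 4 limit). As to paragraphs (e)–(j): (e) applies (the preserves contain meat), but yields to (f): (f) operates against (e): some sales are to a restaurant for resale. (g) is triggered (a current General Registration is held), but is overridden by (h): (h) is engaged — a current General Notice is held. (i) is not engaged (the coverage ratio is 12%, not below 11%), so (h) stands. So (a) applies.
Exception (b) requires that all sales take place at a certified farmers' market; but sales are at private events, not a certified farmers' market, so (b) is unavailable.
Exception (c) requires that the qualifying period is less than 270 days; but the qualifying period is 270 days, not less than 270 days, so (c) is unavailable.
Exception (d) fails — gross monthly sales are $560, not below $530.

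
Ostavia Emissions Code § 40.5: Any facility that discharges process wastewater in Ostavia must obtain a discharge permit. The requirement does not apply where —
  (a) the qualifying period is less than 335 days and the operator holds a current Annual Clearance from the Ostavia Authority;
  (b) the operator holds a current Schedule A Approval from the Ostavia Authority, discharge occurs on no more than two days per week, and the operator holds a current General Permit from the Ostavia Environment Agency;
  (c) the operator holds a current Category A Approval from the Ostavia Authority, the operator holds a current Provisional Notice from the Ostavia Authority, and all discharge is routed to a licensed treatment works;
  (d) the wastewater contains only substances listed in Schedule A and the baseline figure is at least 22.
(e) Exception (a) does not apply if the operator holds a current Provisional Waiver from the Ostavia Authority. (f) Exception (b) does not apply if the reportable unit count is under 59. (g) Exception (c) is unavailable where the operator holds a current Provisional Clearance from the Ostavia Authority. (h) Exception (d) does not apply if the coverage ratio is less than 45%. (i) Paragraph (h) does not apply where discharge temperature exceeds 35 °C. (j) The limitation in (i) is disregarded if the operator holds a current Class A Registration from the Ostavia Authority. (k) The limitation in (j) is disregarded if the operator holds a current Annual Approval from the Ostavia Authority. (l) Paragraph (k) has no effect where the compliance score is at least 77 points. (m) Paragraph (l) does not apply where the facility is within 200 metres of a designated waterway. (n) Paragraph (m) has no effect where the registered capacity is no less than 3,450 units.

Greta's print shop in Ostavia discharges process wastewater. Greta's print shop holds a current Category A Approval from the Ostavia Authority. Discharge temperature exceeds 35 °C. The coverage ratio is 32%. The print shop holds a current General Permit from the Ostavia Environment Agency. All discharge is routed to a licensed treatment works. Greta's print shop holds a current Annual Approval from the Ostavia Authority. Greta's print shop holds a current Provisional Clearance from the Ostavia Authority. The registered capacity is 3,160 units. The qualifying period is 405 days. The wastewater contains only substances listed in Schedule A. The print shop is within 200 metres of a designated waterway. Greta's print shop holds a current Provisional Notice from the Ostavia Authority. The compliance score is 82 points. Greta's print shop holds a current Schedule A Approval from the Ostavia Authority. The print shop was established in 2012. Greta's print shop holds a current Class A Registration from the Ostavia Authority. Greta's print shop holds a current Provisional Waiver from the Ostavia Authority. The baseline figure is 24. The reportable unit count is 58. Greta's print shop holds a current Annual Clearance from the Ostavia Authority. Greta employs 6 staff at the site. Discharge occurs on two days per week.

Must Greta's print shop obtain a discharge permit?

Exception (a) fails — the qualifying period is 405 days, not less than 335 days.
Exception (b)'s conditions are all satisfied: a current Schedule A Approval is held; discharge occurs on no more than two days per week; a current General Permit is held. Turning to paragraph (f): (f) is triggered — the reportable unit count is 58, under the 59 limit. Exception (b) does not apply.
All of (c)'s requirements are met (a current Category A Approval is held; a current Provisional Notice is held; discharge is routed to a licensed treatment works). However, paragraph (g) must be considered: (g) operates against (c): a current Provisional Clearance is held. (c) is therefore removed.
All of (d)'s requirements are met (the wastewater is Schedule-A-only; the baseline figure is 24, meeting the 22 threshold). Considering the limiting provisions: (h) is triggered (the coverage ratio is 32%, less than the 45% limit), but is overridden by (i): (i) operates — discharge temperature exceeds 35 °C. (j) is triggered (a current Class A Registration is held), but is overridden by (k): (k) applies — a current Annual Approval is held. (l) would limit (k) — the compliance score is 82 points, meeting the 77 points threshold — but (m) sets (l) aside: (m) operates — the print shop is within 200 m of a designated waterway. (n), which would lift (m), is not engaged — the registered capacity is 3,160 units, short of 3,450 units. So (d) applies.

No — exception (d) applies; Greta's print shop is not required to obtain a discharge permit.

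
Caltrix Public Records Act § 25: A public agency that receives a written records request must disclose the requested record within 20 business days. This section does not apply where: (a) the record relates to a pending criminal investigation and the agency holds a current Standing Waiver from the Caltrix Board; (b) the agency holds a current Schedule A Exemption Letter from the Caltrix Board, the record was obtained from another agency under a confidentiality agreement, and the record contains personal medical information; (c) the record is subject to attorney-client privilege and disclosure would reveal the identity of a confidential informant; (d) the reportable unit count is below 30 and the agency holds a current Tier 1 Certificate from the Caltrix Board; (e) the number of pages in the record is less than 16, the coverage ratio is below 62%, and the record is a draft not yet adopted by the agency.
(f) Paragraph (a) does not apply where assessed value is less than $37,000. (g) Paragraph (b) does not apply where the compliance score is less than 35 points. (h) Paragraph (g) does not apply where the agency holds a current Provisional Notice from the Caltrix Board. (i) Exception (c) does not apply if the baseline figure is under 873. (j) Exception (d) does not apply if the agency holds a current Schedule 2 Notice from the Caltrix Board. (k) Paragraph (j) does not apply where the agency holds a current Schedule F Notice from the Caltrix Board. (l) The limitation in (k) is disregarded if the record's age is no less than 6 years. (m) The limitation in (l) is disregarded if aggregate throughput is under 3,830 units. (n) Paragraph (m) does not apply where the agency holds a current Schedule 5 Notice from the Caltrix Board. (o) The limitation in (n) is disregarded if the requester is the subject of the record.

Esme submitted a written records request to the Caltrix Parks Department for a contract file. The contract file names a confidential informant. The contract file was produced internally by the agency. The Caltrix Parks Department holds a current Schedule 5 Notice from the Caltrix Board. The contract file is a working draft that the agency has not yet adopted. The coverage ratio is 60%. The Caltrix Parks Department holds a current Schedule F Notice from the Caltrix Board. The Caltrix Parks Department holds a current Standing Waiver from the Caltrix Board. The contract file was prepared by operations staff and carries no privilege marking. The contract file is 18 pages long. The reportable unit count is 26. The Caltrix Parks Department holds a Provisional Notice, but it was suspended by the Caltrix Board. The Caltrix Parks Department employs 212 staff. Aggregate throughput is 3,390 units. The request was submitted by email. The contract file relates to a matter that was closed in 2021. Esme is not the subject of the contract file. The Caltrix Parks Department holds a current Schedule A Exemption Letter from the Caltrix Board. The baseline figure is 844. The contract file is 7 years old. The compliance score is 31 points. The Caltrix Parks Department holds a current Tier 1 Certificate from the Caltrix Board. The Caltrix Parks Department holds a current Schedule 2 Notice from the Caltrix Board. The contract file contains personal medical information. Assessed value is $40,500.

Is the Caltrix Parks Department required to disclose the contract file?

Exception (a) requires that the record relates to a pending criminal investigation; but the contract file relates to a closed matter, so (a) is unavailable.
Exception (b) fails — the contract file was produced internally.
Exception (c) does not apply: the contract file carries no privilege marking.
Exception (d)'s conditions are all satisfied: the reportable unit count is 26, below the 30 limit; a current Tier 1 Certificate is held. But applying paragraphs (j)–(o): (j) applies — a current Schedule 2 Notice is held. (k) is triggered (a current Schedule F Notice is held), but is set aside by (l): (l) operates — the record's age is 7 years, meeting the 6 years threshold. (m) is triggered (aggregate throughput is 3,390 units, under the 3,830 units limit), but is displaced by (n): (n) operates against (m): a current Schedule 5 Notice is held. (o) is not engaged (Esme is not the subject of the contract file), so (n) stands. Exception (d) does not apply.
Exception (e) fails — the number of pages in the record is 18, not less than 16.
No exception displaces § 25.

Yes — the Caltrix Parks Department must disclose the contract file.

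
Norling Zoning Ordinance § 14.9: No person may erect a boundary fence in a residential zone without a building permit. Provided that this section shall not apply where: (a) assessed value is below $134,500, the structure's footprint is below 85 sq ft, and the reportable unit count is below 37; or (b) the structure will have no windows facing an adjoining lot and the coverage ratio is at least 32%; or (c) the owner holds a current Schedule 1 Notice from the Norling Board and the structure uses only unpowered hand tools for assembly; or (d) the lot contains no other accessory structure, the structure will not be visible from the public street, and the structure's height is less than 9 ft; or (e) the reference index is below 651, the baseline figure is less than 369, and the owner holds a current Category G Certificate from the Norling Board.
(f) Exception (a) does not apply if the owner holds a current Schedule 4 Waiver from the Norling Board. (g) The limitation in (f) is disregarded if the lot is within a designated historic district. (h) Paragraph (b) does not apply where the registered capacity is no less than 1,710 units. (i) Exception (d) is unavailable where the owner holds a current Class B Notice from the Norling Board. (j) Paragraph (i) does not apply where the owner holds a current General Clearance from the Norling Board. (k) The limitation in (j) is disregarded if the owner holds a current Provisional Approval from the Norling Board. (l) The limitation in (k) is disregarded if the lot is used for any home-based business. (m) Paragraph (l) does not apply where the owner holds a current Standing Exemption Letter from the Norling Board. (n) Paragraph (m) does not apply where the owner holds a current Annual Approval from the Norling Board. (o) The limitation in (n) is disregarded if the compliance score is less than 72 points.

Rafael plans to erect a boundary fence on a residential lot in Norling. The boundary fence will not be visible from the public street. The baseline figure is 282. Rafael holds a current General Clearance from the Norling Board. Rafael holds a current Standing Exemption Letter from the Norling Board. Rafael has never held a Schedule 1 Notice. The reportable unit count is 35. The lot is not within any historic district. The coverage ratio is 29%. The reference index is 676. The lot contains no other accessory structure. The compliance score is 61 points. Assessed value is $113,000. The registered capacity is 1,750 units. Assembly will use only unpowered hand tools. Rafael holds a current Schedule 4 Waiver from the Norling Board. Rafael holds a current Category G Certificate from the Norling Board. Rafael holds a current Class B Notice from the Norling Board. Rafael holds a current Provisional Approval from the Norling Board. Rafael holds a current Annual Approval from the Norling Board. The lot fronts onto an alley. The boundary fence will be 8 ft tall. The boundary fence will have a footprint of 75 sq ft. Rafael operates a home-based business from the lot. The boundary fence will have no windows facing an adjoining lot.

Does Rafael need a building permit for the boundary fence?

Yes — Rafael must obtain a building permit.

Exception (a) is satisfied on its face — assessed value is $113,000, below the $134,500 limit; the structure's footprint is 75 sq ft, below the 85 sq ft limit; the reportable unit count is 35, below the 37 limit. But: (f) operates against (a): a current Schedule 4 Waiver is held. (g) is not engaged (the lot is not in a historic district), so (f) stands. So (a) is unavailable.
Exception (b) fails — the coverage ratio is 29%, short of 32%.
Exception (c) fails — there is no Schedule 1 Notice in force.
Exception (d): the lot has no other accessory structure; the structure will not be visible from the street; the structure's height is 8 ft, less than the 9 ft limit — every condition holds. However, paragraphs (i)–(o) must be considered: (i) operates against (d): a current Class B Notice is held. (j) would limit (i) — a current General Clearance is held — but (k) sets (j) aside: (k) applies — a current Provisional Approval is held. (l) is triggered (a home-based business operates on the lot), but is itself disapplied by (m): (m) operates against (l): a current Standing Exemption Letter is held. (n) would limit (m) — a current Annual Approval is held — but (o) sets (n) aside: (o) is triggered — the compliance score is 61 points, less than the 72 points limit. So (d) is unavailable.
Exception (e) does not apply: the reference index is 676, not below 651.
No exception displaces § 14.9.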